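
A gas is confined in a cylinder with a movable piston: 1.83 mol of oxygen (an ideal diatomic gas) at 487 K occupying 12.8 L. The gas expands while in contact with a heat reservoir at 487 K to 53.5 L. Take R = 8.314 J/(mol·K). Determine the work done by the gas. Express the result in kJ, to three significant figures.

W ≈ 10.6 kJ

Isothermal: W = nRT ln(V₂/V₁).
W = (1.83)(8.314)(487) × ln(53.5/12.8)
  = 7410 × 1.43
W_by_gas = 10597 J.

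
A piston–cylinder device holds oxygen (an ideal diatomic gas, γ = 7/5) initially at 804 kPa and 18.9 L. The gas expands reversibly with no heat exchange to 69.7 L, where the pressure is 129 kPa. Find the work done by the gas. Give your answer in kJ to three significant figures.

Adiabatic: W = (P₁V₁ − P₂V₂)/(γ − 1) with γ = 7/5.
P₁V₁ = 15196 J, P₂V₂ = 8991 J.
W = (15196 − 8991) / 0.4 = 15511 J.

W ≈ 15.5 kJ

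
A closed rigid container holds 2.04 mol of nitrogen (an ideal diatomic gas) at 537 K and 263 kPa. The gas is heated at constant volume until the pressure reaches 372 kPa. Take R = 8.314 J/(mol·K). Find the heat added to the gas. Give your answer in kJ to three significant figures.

Q ≈ 9.44 kJ

Constant volume ⇒ W = 0, so Q = ΔU = nCᵥΔT with Cᵥ = 5R/2 = 20.79 J/(mol·K).
At constant V, T₂/T₁ = P₂/P₁ ⇒ ΔT = T₁(P₂/P₁ − 1) = 537·(372/263 − 1) = 222.6 K.
ΔU = (2.04)(20.79)(222.6) = 9437 J.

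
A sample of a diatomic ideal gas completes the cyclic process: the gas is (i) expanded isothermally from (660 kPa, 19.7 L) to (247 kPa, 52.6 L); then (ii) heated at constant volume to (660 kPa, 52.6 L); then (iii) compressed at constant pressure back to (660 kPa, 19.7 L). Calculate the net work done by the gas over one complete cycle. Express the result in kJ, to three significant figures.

Leg (i): W = PᵢVᵢ ln(V_f/Vᵢ) = (13002) ln(52.6/19.7) = 12769 J.
Leg (ii): W = 0.
Leg (iii): W = PΔV = (660)(19.7 − 52.6) = -21714 J.
W_net = 12769 − 21714 = -8945 J.

W_net ≈ -8.94 kJ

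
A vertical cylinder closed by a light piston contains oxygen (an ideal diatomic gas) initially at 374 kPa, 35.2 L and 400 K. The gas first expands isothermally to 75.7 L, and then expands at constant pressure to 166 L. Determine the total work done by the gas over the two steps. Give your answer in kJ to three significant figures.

W_total ≈ 25.8 kJ

Step 1 (isothermal): W = P₁V₁ ln(V₂/V₁) = (13165) ln(75.7/35.2) = 10081 J.
After step 1: P = 173.9 kPa, V = 75.7 L, T = 400 K.
Step 2 (isobaric): W = PΔV = (173.9 kPa)(166 − 75.7 L) = 15704 J.
W_total = 10081 + 15704 = 25785 J.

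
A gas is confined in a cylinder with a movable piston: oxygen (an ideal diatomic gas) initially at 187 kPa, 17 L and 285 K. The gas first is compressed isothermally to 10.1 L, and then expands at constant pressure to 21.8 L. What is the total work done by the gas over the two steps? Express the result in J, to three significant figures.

W_total ≈ 2030 J

Step 1 (isothermal): W = P₁V₁ ln(V₂/V₁) = (3179) ln(10.1/17) = -1655 J.
After step 1: P = 314.8 kPa, V = 10.1 L, T = 285 K.
Step 2 (isobaric): W = PΔV = (314.8 kPa)(21.8 − 10.1 L) = 3683 J.
W_total = -1655 + 3683 = 2027 J.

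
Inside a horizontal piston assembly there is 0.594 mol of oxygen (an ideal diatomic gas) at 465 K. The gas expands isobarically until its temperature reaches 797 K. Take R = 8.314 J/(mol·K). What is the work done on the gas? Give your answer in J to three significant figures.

W ≈ -1640 J

Isobaric: W = P ΔV = nR ΔT.
W = (0.594)(8.314)(797 − 465) = 1640 J.
Work on gas = −W_by = -1640 J.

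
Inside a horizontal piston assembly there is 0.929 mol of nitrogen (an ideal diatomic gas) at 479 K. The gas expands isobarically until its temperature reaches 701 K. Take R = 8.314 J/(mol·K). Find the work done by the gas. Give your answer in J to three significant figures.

W ≈ 1710 J

Isobaric: W = P ΔV = nR ΔT.
W = (0.929)(8.314)(701 − 479) = 1715 J.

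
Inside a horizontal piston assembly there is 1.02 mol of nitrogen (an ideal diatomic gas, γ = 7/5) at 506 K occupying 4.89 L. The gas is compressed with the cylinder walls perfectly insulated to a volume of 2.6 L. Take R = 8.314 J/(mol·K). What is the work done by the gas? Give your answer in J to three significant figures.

Adiabatic: TV^(γ−1) = const with γ = 7/5.
T₂ = T₁ (V₁/V₂)^(γ−1) = 506 × (4.89/2.6)^0.4 = 506 × 1.287 = 651.5 K.
W_by = nCᵥ(T₁ − T₂) = (1.02)(20.79)(506 − 651.5) = -3084 J.

W ≈ -3080 J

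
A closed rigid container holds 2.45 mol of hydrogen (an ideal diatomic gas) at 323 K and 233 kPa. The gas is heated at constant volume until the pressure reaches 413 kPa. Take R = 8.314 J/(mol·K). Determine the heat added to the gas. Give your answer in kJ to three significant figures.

Q ≈ 12.7 kJ

Constant volume ⇒ W = 0, so Q = ΔU = nCᵥΔT with Cᵥ = 5R/2 = 20.79 J/(mol·K).
At constant V, T₂/T₁ = P₂/P₁ ⇒ ΔT = T₁(P₂/P₁ − 1) = 323·(413/233 − 1) = 249.5 K.
ΔU = (2.45)(20.79)(249.5) = 12707 J.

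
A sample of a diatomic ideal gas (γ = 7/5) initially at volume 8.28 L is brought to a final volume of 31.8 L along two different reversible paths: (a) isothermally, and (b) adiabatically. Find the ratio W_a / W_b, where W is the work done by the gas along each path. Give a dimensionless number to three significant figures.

W_a / W_b ≈ 1.29

Path (a) isothermal: W = P₁V₁ ln(V₂/V₁) → W_a/(P₁V₁) = 1.346.
Path (b) adiabatic: W = P₁V₁(1 − (V₁/V₂)^(γ−1))/(γ−1) → W_b/(P₁V₁) = 1.041.
W_a / W_b = 1.346 / 1.041 = 1.293.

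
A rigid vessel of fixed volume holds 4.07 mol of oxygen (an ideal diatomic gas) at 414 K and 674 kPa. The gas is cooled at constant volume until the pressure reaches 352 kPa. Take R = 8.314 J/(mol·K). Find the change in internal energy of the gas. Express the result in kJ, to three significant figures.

ΔU ≈ -16.7 kJ

Constant volume ⇒ W = 0, so Q = ΔU = nCᵥΔT with Cᵥ = 5R/2 = 20.79 J/(mol·K).
At constant V, T₂/T₁ = P₂/P₁ ⇒ ΔT = T₁(P₂/P₁ − 1) = 414·(352/674 − 1) = -197.8 K.
ΔU = (4.07)(20.79)(-197.8) = -16732 J.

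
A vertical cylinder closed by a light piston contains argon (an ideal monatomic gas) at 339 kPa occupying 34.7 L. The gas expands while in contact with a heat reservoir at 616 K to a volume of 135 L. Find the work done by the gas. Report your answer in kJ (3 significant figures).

W ≈ 16.0 kJ

Isothermal: W = nRT ln(V₂/V₁) = P₁V₁ ln(V₂/V₁).
P₁V₁ = (339 kPa)(34.7 L) = 11763 J.
W = 11763 × ln(135/34.7) = 11763 × 1.359
W_by_gas = 15981 J.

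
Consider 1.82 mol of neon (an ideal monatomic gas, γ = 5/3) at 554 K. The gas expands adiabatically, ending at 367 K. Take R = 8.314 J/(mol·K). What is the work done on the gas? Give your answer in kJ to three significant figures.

Adiabatic ⇒ Q = 0, so W_by = −ΔU = nCᵥ(T₁ − T₂).
Cᵥ = 3R/2 = 12.47 J/(mol·K).
W = (1.82)(12.47)(554 − 367) = 4244 J.
Work on gas = −W_by = -4244 J.

W ≈ -4.24 kJ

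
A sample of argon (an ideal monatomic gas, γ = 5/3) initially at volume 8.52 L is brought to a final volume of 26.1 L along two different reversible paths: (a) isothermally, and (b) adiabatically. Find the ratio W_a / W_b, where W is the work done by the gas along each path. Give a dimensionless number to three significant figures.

Path (a) isothermal: W = P₁V₁ ln(V₂/V₁) → W_a/(P₁V₁) = 1.12.
Path (b) adiabatic: W = P₁V₁(1 − (V₁/V₂)^(γ−1))/(γ−1) → W_b/(P₁V₁) = 0.7889.
W_a / W_b = 1.12 / 0.7889 = 1.419.

W_a / W_b ≈ 1.42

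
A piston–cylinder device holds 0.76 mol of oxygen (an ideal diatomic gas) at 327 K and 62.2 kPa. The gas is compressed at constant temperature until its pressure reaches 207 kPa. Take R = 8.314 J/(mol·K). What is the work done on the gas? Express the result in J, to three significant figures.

Isothermal process: W = nRT ln(V₂/V₁) = nRT ln(P₁/P₂).
W = (0.76)(8.314)(327) × ln(62.2/207)
  = 2066 × ln(0.3005) = 2066 × -1.202
W_by_gas = -2484 J; work on gas = −W_by = 2484 J.

W ≈ 2480 J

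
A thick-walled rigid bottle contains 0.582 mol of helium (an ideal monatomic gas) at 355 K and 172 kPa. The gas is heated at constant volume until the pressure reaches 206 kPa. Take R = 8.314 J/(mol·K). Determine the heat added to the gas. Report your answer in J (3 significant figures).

Q ≈ 509 J

Constant volume ⇒ W = 0, so Q = ΔU = nCᵥΔT with Cᵥ = 3R/2 = 12.47 J/(mol·K).
At constant V, T₂/T₁ = P₂/P₁ ⇒ ΔT = T₁(P₂/P₁ − 1) = 355·(206/172 − 1) = 70.17 K.
ΔU = (0.582)(12.47)(70.17) = 509.3 J.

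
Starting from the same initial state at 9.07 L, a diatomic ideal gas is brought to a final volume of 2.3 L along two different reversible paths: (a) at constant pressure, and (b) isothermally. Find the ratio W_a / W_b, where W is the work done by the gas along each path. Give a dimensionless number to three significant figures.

Path (a) isobaric: W = P₁(V₂ − V₁) → W_a/(P₁V₁) = -0.7464.
Path (b) isothermal: W = P₁V₁ ln(V₂/V₁) → W_b/(P₁V₁) = -1.372.
W_a / W_b = -0.7464 / -1.372 = 0.544.

W_a / W_b ≈ 0.544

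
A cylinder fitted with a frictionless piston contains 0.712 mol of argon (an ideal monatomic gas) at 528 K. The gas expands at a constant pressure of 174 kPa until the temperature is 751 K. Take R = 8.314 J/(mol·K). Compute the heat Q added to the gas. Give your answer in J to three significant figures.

Q ≈ 3300 J

Isobaric: W = nRΔT = (0.712)(8.314)(223) = 1320 J.
ΔU = nCᵥΔT with Cᵥ = 3R/2: ΔU = (0.712)(12.47)(223) = 1980 J.
Q = ΔU + W = 1980 + 1320 = 3300 J.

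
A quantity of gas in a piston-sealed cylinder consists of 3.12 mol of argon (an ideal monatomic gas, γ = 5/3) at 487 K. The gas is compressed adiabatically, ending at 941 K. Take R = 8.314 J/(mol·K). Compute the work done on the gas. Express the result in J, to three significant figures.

Adiabatic ⇒ Q = 0, so W_by = −ΔU = nCᵥ(T₁ − T₂).
Cᵥ = 3R/2 = 12.47 J/(mol·K).
W = (3.12)(12.47)(487 − 941) = -17665 J.
Work on gas = −W_by = 17665 J.

W ≈ 17700 J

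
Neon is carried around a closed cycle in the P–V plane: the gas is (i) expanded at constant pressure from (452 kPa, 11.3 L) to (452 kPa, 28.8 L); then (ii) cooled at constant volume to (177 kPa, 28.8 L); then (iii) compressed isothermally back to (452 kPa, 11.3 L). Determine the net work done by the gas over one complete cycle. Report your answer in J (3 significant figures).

Leg (i): W = PΔV = (452)(28.8 − 11.3) = 7910 J.
Leg (ii): W = 0.
Leg (iii): W = PᵢVᵢ ln(V_f/Vᵢ) = (5098) ln(11.3/28.8) = -4769 J.
W_net = 7910 − 4769 = 3141 J.

W_net ≈ 3140 J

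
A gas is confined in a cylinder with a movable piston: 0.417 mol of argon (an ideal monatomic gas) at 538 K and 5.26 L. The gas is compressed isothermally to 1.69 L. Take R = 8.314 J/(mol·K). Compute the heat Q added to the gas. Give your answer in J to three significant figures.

Isothermal ⇒ ΔU = 0, so Q = W = nRT ln(V₂/V₁).
Q = (0.417)(8.314)(538) ln(1.69/5.26) = 1865 × -1.135 = -2118 J.

Q ≈ -2120 J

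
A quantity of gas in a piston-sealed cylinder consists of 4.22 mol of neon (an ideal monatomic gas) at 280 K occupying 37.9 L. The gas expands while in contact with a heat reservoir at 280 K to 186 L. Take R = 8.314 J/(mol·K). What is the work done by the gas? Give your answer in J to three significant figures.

W ≈ 15600 J

Isothermal: W = nRT ln(V₂/V₁).
W = (4.22)(8.314)(280) × ln(186/37.9)
  = 9824 × 1.591
W_by_gas = 15628 J.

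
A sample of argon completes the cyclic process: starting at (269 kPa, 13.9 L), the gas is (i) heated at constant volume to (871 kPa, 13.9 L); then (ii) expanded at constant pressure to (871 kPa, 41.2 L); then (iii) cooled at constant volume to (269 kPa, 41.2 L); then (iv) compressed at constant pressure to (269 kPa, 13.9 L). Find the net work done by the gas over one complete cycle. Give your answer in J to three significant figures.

Constant-volume legs do no work.
W(ii) = (871)(41.2 − 13.9) = 23778 J; W(iv) = (269)(13.9 − 41.2) = -7344 J.
W_net = 23778 − 7344 = 16435 J (the clockwise enclosed area).

W_net ≈ 16400 J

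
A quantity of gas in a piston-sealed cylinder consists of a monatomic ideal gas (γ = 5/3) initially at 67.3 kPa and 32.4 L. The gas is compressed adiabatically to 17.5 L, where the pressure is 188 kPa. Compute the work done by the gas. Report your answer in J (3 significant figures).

Adiabatic: W = (P₁V₁ − P₂V₂)/(γ − 1) with γ = 5/3.
P₁V₁ = 2181 J, P₂V₂ = 3290 J.
W = (2181 − 3290) / 0.6667 = -1664 J.

W ≈ -1660 J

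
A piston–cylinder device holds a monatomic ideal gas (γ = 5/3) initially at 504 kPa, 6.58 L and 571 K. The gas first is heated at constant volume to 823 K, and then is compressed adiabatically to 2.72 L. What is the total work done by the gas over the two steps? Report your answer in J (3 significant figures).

W_total ≈ -5750 J

Step 1 (isochoric): W = 0 (constant volume).
After step 1: P = 726.4 kPa (V unchanged).
Step 2 (adiabatic): W = (P₁V₁ − P₂V₂)/(γ−1) = (4780 − 8614)/0.667 = -5751 J.
W_total = 0 − 5751 = -5751 J.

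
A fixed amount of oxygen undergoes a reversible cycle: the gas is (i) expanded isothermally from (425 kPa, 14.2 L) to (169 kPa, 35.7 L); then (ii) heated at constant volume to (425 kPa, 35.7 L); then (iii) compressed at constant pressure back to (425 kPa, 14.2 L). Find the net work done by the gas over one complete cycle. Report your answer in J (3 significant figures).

Leg (i): W = PᵢVᵢ ln(V_f/Vᵢ) = (6035) ln(35.7/14.2) = 5564 J.
Leg (ii): W = 0.
Leg (iii): W = PΔV = (425)(14.2 − 35.7) = -9138 J.
W_net = 5564 − 9138 = -3574 J.

W_net ≈ -3570 J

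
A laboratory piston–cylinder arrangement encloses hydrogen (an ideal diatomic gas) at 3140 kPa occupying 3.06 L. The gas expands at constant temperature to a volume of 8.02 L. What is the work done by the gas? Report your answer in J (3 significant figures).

W ≈ 9260 J

Isothermal: W = nRT ln(V₂/V₁) = P₁V₁ ln(V₂/V₁).
P₁V₁ = (3140 kPa)(3.06 L) = 9608 J.
W = 9608 × ln(8.02/3.06) = 9608 × 0.9635
W_by_gas = 9258 J.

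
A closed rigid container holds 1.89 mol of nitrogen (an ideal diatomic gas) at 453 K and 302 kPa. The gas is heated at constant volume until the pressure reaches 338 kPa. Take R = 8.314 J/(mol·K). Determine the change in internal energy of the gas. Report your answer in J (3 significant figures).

ΔU ≈ 2120 J

Constant volume ⇒ W = 0, so Q = ΔU = nCᵥΔT with Cᵥ = 5R/2 = 20.79 J/(mol·K).
At constant V, T₂/T₁ = P₂/P₁ ⇒ ΔT = T₁(P₂/P₁ − 1) = 453·(338/302 − 1) = 54 K.
ΔU = (1.89)(20.79)(54) = 2121 J.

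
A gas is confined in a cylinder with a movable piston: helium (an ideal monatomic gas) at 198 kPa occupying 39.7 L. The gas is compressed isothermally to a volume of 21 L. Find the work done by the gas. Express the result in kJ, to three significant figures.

W ≈ -5.01 kJ

Isothermal: W = nRT ln(V₂/V₁) = P₁V₁ ln(V₂/V₁).
P₁V₁ = (198 kPa)(39.7 L) = 7861 J.
W = 7861 × ln(21/39.7) = 7861 × -0.6368
W_by_gas = -5006 J.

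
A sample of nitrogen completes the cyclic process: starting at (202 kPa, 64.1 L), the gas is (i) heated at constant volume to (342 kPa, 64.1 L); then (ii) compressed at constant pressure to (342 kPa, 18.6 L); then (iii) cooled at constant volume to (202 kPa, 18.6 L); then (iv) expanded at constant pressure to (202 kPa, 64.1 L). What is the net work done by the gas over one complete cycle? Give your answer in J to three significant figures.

Constant-volume legs do no work.
W(ii) = (342)(18.6 − 64.1) = -15561 J; W(iv) = (202)(64.1 − 18.6) = 9191 J.
W_net = -15561 + 9191 = -6370 J (the counter-clockwise enclosed area).

W_net ≈ -6370 J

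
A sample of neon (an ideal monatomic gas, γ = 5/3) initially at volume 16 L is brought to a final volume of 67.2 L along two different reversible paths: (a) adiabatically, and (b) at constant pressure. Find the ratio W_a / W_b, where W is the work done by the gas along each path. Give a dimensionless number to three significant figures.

W_a / W_b ≈ 0.289

Path (a) adiabatic: W = P₁V₁(1 − (V₁/V₂)^(γ−1))/(γ−1) → W_a/(P₁V₁) = 0.9238.
Path (b) isobaric: W = P₁(V₂ − V₁) → W_b/(P₁V₁) = 3.2.
W_a / W_b = 0.9238 / 3.2 = 0.2887.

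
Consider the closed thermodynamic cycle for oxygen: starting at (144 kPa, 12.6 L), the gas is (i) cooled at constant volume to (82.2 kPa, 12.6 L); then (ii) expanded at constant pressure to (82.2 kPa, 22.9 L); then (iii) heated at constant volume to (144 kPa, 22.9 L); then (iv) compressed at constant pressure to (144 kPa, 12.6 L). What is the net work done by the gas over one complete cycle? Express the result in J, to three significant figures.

Constant-volume legs do no work.
W(ii) = (82.2)(22.9 − 12.6) = 846.7 J; W(iv) = (144)(12.6 − 22.9) = -1483 J.
W_net = 846.7 − 1483 = -636.5 J (the counter-clockwise enclosed area).

W_net ≈ -637 J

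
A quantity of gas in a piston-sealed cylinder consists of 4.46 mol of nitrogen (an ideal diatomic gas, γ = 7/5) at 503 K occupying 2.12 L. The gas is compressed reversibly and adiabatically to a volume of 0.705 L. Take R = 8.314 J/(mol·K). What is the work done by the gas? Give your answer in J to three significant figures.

W ≈ -25800 J

Adiabatic: TV^(γ−1) = const with γ = 7/5.
T₂ = T₁ (V₁/V₂)^(γ−1) = 503 × (2.12/0.705)^0.4 = 503 × 1.553 = 781.3 K.
W_by = nCᵥ(T₁ − T₂) = (4.46)(20.79)(503 − 781.3) = -25800 J.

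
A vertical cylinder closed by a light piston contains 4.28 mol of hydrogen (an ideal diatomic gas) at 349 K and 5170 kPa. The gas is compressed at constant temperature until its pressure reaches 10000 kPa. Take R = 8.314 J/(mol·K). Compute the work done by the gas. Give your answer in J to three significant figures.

Isothermal process: W = nRT ln(V₂/V₁) = nRT ln(P₁/P₂).
W = (4.28)(8.314)(349) × ln(5170/10000)
  = 12419 × ln(0.517) = 12419 × -0.6597
W_by_gas = -8193 J.

W ≈ -8190 J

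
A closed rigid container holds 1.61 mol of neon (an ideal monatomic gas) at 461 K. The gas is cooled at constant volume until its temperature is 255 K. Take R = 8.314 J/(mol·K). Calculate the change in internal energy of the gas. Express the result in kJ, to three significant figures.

Constant volume ⇒ W = 0, so Q = ΔU = nCᵥΔT with Cᵥ = 3R/2 = 12.47 J/(mol·K).
ΔU = (1.61)(12.47)(255 − 461) = -4136 J.

ΔU ≈ -4.14 kJ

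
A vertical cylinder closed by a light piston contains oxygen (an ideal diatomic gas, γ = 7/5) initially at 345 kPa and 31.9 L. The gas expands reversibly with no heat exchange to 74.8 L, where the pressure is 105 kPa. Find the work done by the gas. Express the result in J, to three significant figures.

W ≈ 7880 J

Adiabatic: W = (P₁V₁ − P₂V₂)/(γ − 1) with γ = 7/5.
P₁V₁ = 11006 J, P₂V₂ = 7854 J.
W = (11006 − 7854) / 0.4 = 7879 J.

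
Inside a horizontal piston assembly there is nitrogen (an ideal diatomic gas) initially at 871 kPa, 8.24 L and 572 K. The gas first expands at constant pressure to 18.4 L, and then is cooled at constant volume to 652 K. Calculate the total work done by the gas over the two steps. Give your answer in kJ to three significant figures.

Step 1 (isobaric): W = PΔV = (871 kPa)(18.4 − 8.24 L) = 8849 J.
Step 2 (isochoric): W = 0 (constant volume).
W_total = 8849 + 0 = 8849 J.

W_total ≈ 8.85 kJ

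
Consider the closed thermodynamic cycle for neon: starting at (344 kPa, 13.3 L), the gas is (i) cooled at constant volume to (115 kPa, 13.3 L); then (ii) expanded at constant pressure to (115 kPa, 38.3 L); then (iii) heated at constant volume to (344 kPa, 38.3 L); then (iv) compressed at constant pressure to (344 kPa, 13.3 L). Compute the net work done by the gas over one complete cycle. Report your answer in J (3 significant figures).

W_net ≈ -5720 J

Constant-volume legs do no work.
W(ii) = (115)(38.3 − 13.3) = 2875 J; W(iv) = (344)(13.3 − 38.3) = -8600 J.
W_net = 2875 − 8600 = -5725 J (the counter-clockwise enclosed area).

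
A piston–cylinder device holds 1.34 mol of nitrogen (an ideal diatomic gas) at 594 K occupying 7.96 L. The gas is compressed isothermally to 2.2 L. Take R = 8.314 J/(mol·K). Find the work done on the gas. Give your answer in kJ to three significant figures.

Isothermal: W = nRT ln(V₂/V₁).
W = (1.34)(8.314)(594) × ln(2.2/7.96)
  = 6618 × -1.286
W_by_gas = -8510 J; work on gas = −W_by = 8510 J.

W ≈ 8.51 kJ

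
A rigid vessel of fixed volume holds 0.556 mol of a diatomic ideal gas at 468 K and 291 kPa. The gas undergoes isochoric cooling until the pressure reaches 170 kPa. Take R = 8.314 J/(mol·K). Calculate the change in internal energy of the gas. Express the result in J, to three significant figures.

Constant volume ⇒ W = 0, so Q = ΔU = nCᵥΔT with Cᵥ = 5R/2 = 20.79 J/(mol·K).
At constant V, T₂/T₁ = P₂/P₁ ⇒ ΔT = T₁(P₂/P₁ − 1) = 468·(170/291 − 1) = -194.6 K.
ΔU = (0.556)(20.79)(-194.6) = -2249 J.

ΔU ≈ -2250 J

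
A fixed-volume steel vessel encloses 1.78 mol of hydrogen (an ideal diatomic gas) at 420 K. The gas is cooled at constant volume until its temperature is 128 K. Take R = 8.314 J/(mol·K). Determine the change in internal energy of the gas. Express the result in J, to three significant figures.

ΔU ≈ -10800 J

Constant volume ⇒ W = 0, so Q = ΔU = nCᵥΔT with Cᵥ = 5R/2 = 20.79 J/(mol·K).
ΔU = (1.78)(20.79)(128 − 420) = -10803 J.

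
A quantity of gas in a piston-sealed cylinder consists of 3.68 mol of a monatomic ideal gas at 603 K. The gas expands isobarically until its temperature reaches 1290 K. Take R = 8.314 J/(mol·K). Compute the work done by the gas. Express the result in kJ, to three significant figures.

W ≈ 21.0 kJ

Isobaric: W = P ΔV = nR ΔT.
W = (3.68)(8.314)(1290 − 603) = 21019 J.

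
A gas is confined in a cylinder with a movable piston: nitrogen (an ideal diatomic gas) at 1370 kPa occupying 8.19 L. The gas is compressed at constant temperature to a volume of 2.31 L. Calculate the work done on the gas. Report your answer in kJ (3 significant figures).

W ≈ 14.2 kJ

Isothermal: W = nRT ln(V₂/V₁) = P₁V₁ ln(V₂/V₁).
P₁V₁ = (1370 kPa)(8.19 L) = 11220 J.
W = 11220 × ln(2.31/8.19) = 11220 × -1.266
W_by_gas = -14201 J; work on gas = −W_by = 14201 J.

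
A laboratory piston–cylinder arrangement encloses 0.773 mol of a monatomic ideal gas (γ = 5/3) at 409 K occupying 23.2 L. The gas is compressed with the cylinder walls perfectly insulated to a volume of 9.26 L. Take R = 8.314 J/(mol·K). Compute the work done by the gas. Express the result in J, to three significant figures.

Adiabatic: TV^(γ−1) = const with γ = 5/3.
T₂ = T₁ (V₁/V₂)^(γ−1) = 409 × (23.2/9.26)^0.667 = 409 × 1.845 = 754.5 K.
W_by = nCᵥ(T₁ − T₂) = (0.773)(12.47)(409 − 754.5) = -3330 J.

W ≈ -3330 J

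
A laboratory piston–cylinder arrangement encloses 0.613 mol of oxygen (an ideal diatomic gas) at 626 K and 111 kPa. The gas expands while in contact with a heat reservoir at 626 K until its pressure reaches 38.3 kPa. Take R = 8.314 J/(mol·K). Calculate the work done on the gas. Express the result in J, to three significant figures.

W ≈ -3390 J

Isothermal process: W = nRT ln(V₂/V₁) = nRT ln(P₁/P₂).
W = (0.613)(8.314)(626) × ln(111/38.3)
  = 3190 × ln(2.898) = 3190 × 1.064
W_by_gas = 3395 J; work on gas = −W_by = -3395 J.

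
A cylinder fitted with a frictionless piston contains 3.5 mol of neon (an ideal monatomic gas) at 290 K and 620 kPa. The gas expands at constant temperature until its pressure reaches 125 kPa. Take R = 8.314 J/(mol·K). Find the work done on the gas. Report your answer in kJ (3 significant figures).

Isothermal process: W = nRT ln(V₂/V₁) = nRT ln(P₁/P₂).
W = (3.5)(8.314)(290) × ln(620/125)
  = 8439 × ln(4.96) = 8439 × 1.601
W_by_gas = 13514 J; work on gas = −W_by = -13514 J.

W ≈ -13.5 kJ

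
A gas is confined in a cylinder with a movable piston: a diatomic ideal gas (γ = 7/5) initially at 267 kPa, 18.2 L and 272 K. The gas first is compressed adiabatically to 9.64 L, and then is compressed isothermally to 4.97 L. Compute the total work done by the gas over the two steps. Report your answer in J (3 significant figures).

W_total ≈ -7670 J

Step 1 (adiabatic): W = (P₁V₁ − P₂V₂)/(γ−1) = (4859 − 6266)/0.4 = -3516 J.
After step 1: P = 650 kPa, V = 9.64 L, T = 350.7 K.
Step 2 (isothermal): W = P₁V₁ ln(V₂/V₁) = (6266) ln(4.97/9.64) = -4151 J.
W_total = -3516 − 4151 = -7667 J.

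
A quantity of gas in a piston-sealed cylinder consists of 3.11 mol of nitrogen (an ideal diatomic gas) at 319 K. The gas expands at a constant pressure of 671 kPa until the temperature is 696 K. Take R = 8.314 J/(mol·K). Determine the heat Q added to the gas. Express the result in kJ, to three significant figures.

Isobaric: W = nRΔT = (3.11)(8.314)(377) = 9748 J.
ΔU = nCᵥΔT with Cᵥ = 5R/2: ΔU = (3.11)(20.79)(377) = 24370 J.
Q = ΔU + W = 24370 + 9748 = 34118 J.

Q ≈ 34.1 kJ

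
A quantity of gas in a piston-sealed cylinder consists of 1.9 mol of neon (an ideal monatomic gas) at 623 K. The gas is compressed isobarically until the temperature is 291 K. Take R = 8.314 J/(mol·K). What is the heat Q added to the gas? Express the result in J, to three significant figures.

Isobaric: W = nRΔT = (1.9)(8.314)(-332) = -5244 J.
ΔU = nCᵥΔT with Cᵥ = 3R/2: ΔU = (1.9)(12.47)(-332) = -7867 J.
Q = ΔU + W = -7867 − 5244 = -13111 J.

Q ≈ -13100 J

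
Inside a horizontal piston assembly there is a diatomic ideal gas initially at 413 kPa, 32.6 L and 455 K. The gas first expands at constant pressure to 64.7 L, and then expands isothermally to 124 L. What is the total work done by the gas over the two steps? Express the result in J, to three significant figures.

Step 1 (isobaric): W = PΔV = (413 kPa)(64.7 − 32.6 L) = 13257 J.
After step 1: P = 413 kPa, V = 64.7 L, T = 903 K.
Step 2 (isothermal): W = P₁V₁ ln(V₂/V₁) = (26721) ln(124/64.7) = 17383 J.
W_total = 13257 + 17383 = 30640 J.

W_total ≈ 30600 J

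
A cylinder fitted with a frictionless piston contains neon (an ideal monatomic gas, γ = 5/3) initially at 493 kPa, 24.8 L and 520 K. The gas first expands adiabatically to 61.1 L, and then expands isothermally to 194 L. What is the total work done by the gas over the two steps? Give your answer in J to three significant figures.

W_total ≈ 16000 J

Step 1 (adiabatic): W = (P₁V₁ − P₂V₂)/(γ−1) = (12226 − 6703)/0.667 = 8286 J.
After step 1: P = 109.7 kPa, V = 61.1 L, T = 285.1 K.
Step 2 (isothermal): W = P₁V₁ ln(V₂/V₁) = (6703) ln(194/61.1) = 7744 J.
W_total = 8286 + 7744 = 16030 J.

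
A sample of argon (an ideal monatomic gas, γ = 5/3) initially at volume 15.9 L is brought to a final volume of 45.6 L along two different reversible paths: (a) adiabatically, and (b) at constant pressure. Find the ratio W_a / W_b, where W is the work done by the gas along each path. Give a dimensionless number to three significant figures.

Path (a) adiabatic: W = P₁V₁(1 − (V₁/V₂)^(γ−1))/(γ−1) → W_a/(P₁V₁) = 0.7569.
Path (b) isobaric: W = P₁(V₂ − V₁) → W_b/(P₁V₁) = 1.868.
W_a / W_b = 0.7569 / 1.868 = 0.4052.

W_a / W_b ≈ 0.405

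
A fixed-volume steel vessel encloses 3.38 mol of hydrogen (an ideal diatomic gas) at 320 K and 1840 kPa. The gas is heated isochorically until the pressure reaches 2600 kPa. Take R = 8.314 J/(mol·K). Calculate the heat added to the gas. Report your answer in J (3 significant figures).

Constant volume ⇒ W = 0, so Q = ΔU = nCᵥΔT with Cᵥ = 5R/2 = 20.79 J/(mol·K).
At constant V, T₂/T₁ = P₂/P₁ ⇒ ΔT = T₁(P₂/P₁ − 1) = 320·(2600/1840 − 1) = 132.2 K.
ΔU = (3.38)(20.79)(132.2) = 9286 J.

Q ≈ 9290 J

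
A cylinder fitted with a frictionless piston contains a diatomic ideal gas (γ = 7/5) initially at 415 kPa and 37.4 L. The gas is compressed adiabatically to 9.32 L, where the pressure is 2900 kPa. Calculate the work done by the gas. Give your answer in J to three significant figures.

W ≈ -28800 J

Adiabatic: W = (P₁V₁ − P₂V₂)/(γ − 1) with γ = 7/5.
P₁V₁ = 15521 J, P₂V₂ = 27028 J.
W = (15521 − 27028) / 0.4 = -28768 J.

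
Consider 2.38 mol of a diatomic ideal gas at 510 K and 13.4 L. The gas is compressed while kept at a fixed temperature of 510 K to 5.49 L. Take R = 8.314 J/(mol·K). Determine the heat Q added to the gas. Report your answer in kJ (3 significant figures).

Q ≈ -9.00 kJ

Isothermal ⇒ ΔU = 0, so Q = W = nRT ln(V₂/V₁).
Q = (2.38)(8.314)(510) ln(5.49/13.4) = 10092 × -0.8923 = -9005 J.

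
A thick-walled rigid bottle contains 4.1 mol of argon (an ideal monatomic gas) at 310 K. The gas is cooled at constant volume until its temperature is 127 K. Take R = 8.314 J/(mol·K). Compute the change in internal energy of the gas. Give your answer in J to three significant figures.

Constant volume ⇒ W = 0, so Q = ΔU = nCᵥΔT with Cᵥ = 3R/2 = 12.47 J/(mol·K).
ΔU = (4.1)(12.47)(127 − 310) = -9357 J.

ΔU ≈ -9360 J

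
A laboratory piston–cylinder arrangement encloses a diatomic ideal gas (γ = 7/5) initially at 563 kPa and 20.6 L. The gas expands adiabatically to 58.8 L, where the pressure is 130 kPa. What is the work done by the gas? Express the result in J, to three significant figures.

W ≈ 9880 J

Adiabatic: W = (P₁V₁ − P₂V₂)/(γ − 1) with γ = 7/5.
P₁V₁ = 11598 J, P₂V₂ = 7644 J.
W = (11598 − 7644) / 0.4 = 9885 J.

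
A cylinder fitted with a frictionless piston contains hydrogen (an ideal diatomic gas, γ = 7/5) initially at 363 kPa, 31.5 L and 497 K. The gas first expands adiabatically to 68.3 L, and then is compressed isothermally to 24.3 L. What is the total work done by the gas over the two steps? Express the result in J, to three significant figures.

Step 1 (adiabatic): W = (P₁V₁ − P₂V₂)/(γ−1) = (11434 − 8390)/0.4 = 7611 J.
After step 1: P = 122.8 kPa, V = 68.3 L, T = 364.7 K.
Step 2 (isothermal): W = P₁V₁ ln(V₂/V₁) = (8390) ln(24.3/68.3) = -8671 J.
W_total = 7611 − 8671 = -1060 J.

W_total ≈ -1060 J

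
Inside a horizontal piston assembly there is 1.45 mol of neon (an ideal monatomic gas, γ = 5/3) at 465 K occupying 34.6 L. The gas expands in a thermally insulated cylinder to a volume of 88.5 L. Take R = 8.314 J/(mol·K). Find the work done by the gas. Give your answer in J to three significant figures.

Adiabatic: TV^(γ−1) = const with γ = 5/3.
T₂ = T₁ (V₁/V₂)^(γ−1) = 465 × (34.6/88.5)^0.667 = 465 × 0.5347 = 248.6 K.
W_by = nCᵥ(T₁ − T₂) = (1.45)(12.47)(465 − 248.6) = 3913 J.

W ≈ 3910 J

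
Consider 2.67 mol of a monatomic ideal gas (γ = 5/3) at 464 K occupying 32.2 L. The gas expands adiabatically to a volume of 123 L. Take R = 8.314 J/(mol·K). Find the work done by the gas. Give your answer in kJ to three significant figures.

W ≈ 9.13 kJ

Adiabatic: TV^(γ−1) = const with γ = 5/3.
T₂ = T₁ (V₁/V₂)^(γ−1) = 464 × (32.2/123)^0.667 = 464 × 0.4092 = 189.9 K.
W_by = nCᵥ(T₁ − T₂) = (2.67)(12.47)(464 − 189.9) = 9127 J.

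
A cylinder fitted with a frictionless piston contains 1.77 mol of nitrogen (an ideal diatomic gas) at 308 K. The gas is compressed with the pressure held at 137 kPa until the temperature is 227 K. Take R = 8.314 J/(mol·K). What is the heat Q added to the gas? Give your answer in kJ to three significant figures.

Q ≈ -4.17 kJ

Isobaric: W = nRΔT = (1.77)(8.314)(-81) = -1192 J.
ΔU = nCᵥΔT with Cᵥ = 5R/2: ΔU = (1.77)(20.79)(-81) = -2980 J.
Q = ΔU + W = -2980 − 1192 = -4172 J.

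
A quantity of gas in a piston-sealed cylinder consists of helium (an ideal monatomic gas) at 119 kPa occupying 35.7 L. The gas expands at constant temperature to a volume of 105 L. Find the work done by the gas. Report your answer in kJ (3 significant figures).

W ≈ 4.58 kJ

Isothermal: W = nRT ln(V₂/V₁) = P₁V₁ ln(V₂/V₁).
P₁V₁ = (119 kPa)(35.7 L) = 4248 J.
W = 4248 × ln(105/35.7) = 4248 × 1.079
W_by_gas = 4583 J.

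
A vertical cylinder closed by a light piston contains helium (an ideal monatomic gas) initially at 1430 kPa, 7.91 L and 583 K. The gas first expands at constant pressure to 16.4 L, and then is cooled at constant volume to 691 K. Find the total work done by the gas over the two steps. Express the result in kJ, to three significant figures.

W_total ≈ 12.1 kJ

Step 1 (isobaric): W = PΔV = (1430 kPa)(16.4 − 7.91 L) = 12141 J.
Step 2 (isochoric): W = 0 (constant volume).
W_total = 12141 + 0 = 12141 J.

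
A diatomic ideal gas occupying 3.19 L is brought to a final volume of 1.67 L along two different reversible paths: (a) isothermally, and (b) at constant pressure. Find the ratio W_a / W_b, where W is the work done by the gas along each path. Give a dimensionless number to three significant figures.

W_a / W_b ≈ 1.36

Path (a) isothermal: W = P₁V₁ ln(V₂/V₁) → W_a/(P₁V₁) = -0.6472.
Path (b) isobaric: W = P₁(V₂ − V₁) → W_b/(P₁V₁) = -0.4765.
W_a / W_b = -0.6472 / -0.4765 = 1.358.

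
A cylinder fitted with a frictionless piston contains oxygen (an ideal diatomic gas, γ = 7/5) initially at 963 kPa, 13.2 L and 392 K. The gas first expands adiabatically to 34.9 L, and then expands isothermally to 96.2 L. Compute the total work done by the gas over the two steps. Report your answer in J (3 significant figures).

Step 1 (adiabatic): W = (P₁V₁ − P₂V₂)/(γ−1) = (12712 − 8616)/0.4 = 10239 J.
After step 1: P = 246.9 kPa, V = 34.9 L, T = 265.7 K.
Step 2 (isothermal): W = P₁V₁ ln(V₂/V₁) = (8616) ln(96.2/34.9) = 8736 J.
W_total = 10239 + 8736 = 18975 J.

W_total ≈ 19000 J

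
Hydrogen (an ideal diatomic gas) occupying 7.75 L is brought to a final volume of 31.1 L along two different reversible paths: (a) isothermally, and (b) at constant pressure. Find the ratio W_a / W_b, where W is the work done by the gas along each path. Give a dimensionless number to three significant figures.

W_a / W_b ≈ 0.461

Path (a) isothermal: W = P₁V₁ ln(V₂/V₁) → W_a/(P₁V₁) = 1.39.
Path (b) isobaric: W = P₁(V₂ − V₁) → W_b/(P₁V₁) = 3.013.
W_a / W_b = 1.39 / 3.013 = 0.4612.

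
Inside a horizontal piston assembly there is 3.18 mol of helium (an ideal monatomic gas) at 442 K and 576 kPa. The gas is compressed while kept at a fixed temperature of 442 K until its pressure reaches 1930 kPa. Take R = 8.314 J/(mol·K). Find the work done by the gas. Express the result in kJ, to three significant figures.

Isothermal process: W = nRT ln(V₂/V₁) = nRT ln(P₁/P₂).
W = (3.18)(8.314)(442) × ln(576/1930)
  = 11686 × ln(0.2984) = 11686 × -1.209
W_by_gas = -14130 J.

W ≈ -14.1 kJ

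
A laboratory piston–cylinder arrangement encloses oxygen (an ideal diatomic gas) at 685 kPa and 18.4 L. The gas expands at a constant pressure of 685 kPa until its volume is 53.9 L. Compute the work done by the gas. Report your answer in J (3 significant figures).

Isobaric: W = P ΔV.
W = (685 kPa)(53.9 − 18.4 L) = (685)(35.5) = 24318 J.

W ≈ 24300 J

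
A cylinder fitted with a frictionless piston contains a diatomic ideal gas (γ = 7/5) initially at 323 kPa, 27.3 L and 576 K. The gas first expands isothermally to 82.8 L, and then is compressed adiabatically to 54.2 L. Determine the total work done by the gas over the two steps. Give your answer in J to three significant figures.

W_total ≈ 5710 J

Step 1 (isothermal): W = P₁V₁ ln(V₂/V₁) = (8818) ln(82.8/27.3) = 9784 J.
After step 1: P = 106.5 kPa, V = 82.8 L, T = 576 K.
Step 2 (adiabatic): W = (P₁V₁ − P₂V₂)/(γ−1) = (8818 − 10447)/0.4 = -4072 J.
W_total = 9784 − 4072 = 5712 J.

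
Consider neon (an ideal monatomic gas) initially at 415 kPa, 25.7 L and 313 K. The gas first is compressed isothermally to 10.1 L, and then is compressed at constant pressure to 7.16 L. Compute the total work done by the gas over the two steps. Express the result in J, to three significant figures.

Step 1 (isothermal): W = P₁V₁ ln(V₂/V₁) = (10666) ln(10.1/25.7) = -9961 J.
After step 1: P = 1056 kPa, V = 10.1 L, T = 313 K.
Step 2 (isobaric): W = PΔV = (1056 kPa)(7.16 − 10.1 L) = -3105 J.
W_total = -9961 − 3105 = -13066 J.

W_total ≈ -13100 J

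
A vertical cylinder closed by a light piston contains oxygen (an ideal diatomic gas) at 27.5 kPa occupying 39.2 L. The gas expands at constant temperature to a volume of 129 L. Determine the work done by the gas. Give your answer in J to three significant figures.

Isothermal: W = nRT ln(V₂/V₁) = P₁V₁ ln(V₂/V₁).
P₁V₁ = (27.5 kPa)(39.2 L) = 1078 J.
W = 1078 × ln(129/39.2) = 1078 × 1.191
W_by_gas = 1284 J.

W ≈ 1280 J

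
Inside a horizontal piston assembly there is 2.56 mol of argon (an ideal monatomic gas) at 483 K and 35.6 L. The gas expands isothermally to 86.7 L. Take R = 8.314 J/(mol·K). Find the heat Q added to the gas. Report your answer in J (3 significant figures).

Isothermal ⇒ ΔU = 0, so Q = W = nRT ln(V₂/V₁).
Q = (2.56)(8.314)(483) ln(86.7/35.6) = 10280 × 0.8901 = 9150 J.

Q ≈ 9150 J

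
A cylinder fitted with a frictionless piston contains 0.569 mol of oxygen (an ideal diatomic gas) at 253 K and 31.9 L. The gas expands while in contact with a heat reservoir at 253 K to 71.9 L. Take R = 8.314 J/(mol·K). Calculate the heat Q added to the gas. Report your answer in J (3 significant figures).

Isothermal ⇒ ΔU = 0, so Q = W = nRT ln(V₂/V₁).
Q = (0.569)(8.314)(253) ln(71.9/31.9) = 1197 × 0.8127 = 972.7 J.

Q ≈ 973 J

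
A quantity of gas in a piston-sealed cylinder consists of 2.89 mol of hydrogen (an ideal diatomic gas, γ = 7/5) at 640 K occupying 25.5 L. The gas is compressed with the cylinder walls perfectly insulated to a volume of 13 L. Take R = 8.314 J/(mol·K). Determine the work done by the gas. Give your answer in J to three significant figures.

Adiabatic: TV^(γ−1) = const with γ = 7/5.
T₂ = T₁ (V₁/V₂)^(γ−1) = 640 × (25.5/13)^0.4 = 640 × 1.309 = 838 K.
W_by = nCᵥ(T₁ − T₂) = (2.89)(20.79)(640 − 838) = -11891 J.

W ≈ -11900 J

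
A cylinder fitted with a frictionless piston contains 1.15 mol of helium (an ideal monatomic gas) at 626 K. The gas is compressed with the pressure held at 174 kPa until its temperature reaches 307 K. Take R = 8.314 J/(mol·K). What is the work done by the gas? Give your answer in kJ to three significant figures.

Isobaric: W = P ΔV = nR ΔT.
W = (1.15)(8.314)(307 − 626) = -3050 J.

W ≈ -3.05 kJ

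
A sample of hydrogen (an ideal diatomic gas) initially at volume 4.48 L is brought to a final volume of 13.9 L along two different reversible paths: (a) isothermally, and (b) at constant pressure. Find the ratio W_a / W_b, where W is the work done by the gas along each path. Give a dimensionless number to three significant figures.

W_a / W_b ≈ 0.538

Path (a) isothermal: W = P₁V₁ ln(V₂/V₁) → W_a/(P₁V₁) = 1.132.
Path (b) isobaric: W = P₁(V₂ − V₁) → W_b/(P₁V₁) = 2.103.
W_a / W_b = 1.132 / 2.103 = 0.5385.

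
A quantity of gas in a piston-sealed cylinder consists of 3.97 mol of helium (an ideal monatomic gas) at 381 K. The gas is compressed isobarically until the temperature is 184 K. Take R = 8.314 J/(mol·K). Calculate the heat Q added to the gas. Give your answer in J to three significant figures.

Isobaric: W = nRΔT = (3.97)(8.314)(-197) = -6502 J.
ΔU = nCᵥΔT with Cᵥ = 3R/2: ΔU = (3.97)(12.47)(-197) = -9753 J.
Q = ΔU + W = -9753 − 6502 = -16256 J.

Q ≈ -16300 J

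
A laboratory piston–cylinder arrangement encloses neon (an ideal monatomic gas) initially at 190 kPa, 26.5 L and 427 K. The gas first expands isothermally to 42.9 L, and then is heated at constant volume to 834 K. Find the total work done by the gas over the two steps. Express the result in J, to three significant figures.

W_total ≈ 2430 J

Step 1 (isothermal): W = P₁V₁ ln(V₂/V₁) = (5035) ln(42.9/26.5) = 2425 J.
Step 2 (isochoric): W = 0 (constant volume).
W_total = 2425 + 0 = 2425 J.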